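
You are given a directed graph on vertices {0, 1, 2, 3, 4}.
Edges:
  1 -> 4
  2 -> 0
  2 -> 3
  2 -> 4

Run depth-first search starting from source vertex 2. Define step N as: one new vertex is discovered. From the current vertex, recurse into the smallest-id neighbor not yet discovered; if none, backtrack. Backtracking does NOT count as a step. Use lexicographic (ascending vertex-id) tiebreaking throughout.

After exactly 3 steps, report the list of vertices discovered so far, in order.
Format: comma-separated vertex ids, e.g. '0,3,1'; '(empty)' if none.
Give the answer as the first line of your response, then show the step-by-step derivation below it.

2,0,3

step 1: discover 2; path=2; order=2
step 2: discover 0; path=2>0; order=2,0
step 3: discover 3; path=2>3; order=2,0,3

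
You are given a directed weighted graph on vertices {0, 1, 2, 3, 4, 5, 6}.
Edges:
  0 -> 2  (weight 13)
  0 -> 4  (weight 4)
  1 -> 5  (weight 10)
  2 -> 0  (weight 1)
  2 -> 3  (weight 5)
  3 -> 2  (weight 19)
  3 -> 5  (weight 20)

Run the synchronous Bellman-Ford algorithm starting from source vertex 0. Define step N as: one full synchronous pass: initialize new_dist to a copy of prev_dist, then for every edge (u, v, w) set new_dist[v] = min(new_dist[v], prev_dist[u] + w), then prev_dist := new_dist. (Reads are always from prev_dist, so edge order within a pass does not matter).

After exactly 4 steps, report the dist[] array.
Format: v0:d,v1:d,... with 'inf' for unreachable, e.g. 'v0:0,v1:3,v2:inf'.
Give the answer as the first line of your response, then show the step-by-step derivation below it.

v0:0,v1:inf,v2:13,v3:18,v4:4,v5:38,v6:inf

step 1: dist = v0:0,v1:inf,v2:13,v3:inf,v4:4,v5:inf,v6:inf
step 2: dist = v0:0,v1:inf,v2:13,v3:18,v4:4,v5:inf,v6:inf
step 3: dist = v0:0,v1:inf,v2:13,v3:18,v4:4,v5:38,v6:inf
step 4: dist = v0:0,v1:inf,v2:13,v3:18,v4:4,v5:38,v6:inf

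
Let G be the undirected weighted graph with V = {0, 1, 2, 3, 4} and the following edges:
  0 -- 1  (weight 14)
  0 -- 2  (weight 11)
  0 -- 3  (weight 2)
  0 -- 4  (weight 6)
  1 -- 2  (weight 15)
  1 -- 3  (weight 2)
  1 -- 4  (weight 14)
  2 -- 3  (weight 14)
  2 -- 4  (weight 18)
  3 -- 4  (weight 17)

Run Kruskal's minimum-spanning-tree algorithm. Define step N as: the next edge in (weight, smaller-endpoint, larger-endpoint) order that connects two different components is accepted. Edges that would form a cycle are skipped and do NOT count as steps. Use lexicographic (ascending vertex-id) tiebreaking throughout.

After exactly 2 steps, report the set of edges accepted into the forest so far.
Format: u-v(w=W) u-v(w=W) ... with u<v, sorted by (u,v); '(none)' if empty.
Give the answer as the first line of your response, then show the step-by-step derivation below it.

0-3(w=2) 1-3(w=2)

step 1: add edge 0-3 (w=2); MST = {0-3(w=2)}
step 2: add edge 1-3 (w=2); MST = {0-3(w=2) 1-3(w=2)}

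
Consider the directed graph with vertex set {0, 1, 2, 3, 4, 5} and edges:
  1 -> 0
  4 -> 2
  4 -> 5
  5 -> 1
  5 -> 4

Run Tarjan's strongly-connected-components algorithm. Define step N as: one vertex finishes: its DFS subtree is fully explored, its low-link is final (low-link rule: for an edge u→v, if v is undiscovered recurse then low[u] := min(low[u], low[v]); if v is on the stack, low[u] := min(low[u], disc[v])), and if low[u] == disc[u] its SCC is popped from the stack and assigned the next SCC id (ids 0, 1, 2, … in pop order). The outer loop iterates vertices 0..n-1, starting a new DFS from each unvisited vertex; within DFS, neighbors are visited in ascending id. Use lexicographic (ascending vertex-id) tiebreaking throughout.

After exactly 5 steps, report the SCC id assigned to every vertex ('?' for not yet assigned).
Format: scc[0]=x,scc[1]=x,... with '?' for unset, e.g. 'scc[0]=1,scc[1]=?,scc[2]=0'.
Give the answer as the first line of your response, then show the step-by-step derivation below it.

scc[0]=0,scc[1]=1,scc[2]=2,scc[3]=3,scc[4]=?,scc[5]=?

step 1: low=(low[0]=0,low[1]=?,low[2]=?,low[3]=?,low[4]=?,low[5]=?); scc=(scc[0]=0,scc[1]=?,scc[2]=?,scc[3]=?,scc[4]=?,scc[5]=?)
step 2: low=(low[0]=0,low[1]=1,low[2]=?,low[3]=?,low[4]=?,low[5]=?); scc=(scc[0]=0,scc[1]=1,scc[2]=?,scc[3]=?,scc[4]=?,scc[5]=?)
step 3: low=(low[0]=0,low[1]=1,low[2]=2,low[3]=?,low[4]=?,low[5]=?); scc=(scc[0]=0,scc[1]=1,scc[2]=2,scc[3]=?,scc[4]=?,scc[5]=?)
step 4: low=(low[0]=0,low[1]=1,low[2]=2,low[3]=3,low[4]=?,low[5]=?); scc=(scc[0]=0,scc[1]=1,scc[2]=2,scc[3]=3,scc[4]=?,scc[5]=?)
step 5: low=(low[0]=0,low[1]=1,low[2]=2,low[3]=3,low[4]=4,low[5]=4); scc=(scc[0]=0,scc[1]=1,scc[2]=2,scc[3]=3,scc[4]=?,scc[5]=?)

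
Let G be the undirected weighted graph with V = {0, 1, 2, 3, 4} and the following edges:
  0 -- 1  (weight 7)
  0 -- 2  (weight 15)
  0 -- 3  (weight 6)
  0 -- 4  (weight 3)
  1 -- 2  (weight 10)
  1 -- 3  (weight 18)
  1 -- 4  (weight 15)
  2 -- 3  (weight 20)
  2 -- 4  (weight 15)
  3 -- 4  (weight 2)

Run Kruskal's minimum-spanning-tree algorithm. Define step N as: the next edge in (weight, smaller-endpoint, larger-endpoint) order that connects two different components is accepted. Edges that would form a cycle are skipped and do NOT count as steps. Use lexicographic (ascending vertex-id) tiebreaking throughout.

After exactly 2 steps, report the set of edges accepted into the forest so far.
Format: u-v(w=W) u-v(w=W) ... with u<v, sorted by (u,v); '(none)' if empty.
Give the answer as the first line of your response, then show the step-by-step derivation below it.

0-4(w=3) 3-4(w=2)

step 1: add edge 3-4 (w=2); MST = {3-4(w=2)}
step 2: add edge 0-4 (w=3); MST = {0-4(w=3) 3-4(w=2)}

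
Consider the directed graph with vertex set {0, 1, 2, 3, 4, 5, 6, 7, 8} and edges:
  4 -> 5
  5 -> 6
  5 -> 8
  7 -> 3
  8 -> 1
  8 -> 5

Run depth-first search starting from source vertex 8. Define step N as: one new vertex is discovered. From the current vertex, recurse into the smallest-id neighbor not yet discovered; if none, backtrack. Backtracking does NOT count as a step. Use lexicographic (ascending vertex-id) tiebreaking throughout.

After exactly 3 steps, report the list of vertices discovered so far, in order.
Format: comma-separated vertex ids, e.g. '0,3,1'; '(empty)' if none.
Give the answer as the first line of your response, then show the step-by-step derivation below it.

8,1,5

step 1: discover 8; path=8; order=8
step 2: discover 1; path=8>1; order=8,1
step 3: discover 5; path=8>5; order=8,1,5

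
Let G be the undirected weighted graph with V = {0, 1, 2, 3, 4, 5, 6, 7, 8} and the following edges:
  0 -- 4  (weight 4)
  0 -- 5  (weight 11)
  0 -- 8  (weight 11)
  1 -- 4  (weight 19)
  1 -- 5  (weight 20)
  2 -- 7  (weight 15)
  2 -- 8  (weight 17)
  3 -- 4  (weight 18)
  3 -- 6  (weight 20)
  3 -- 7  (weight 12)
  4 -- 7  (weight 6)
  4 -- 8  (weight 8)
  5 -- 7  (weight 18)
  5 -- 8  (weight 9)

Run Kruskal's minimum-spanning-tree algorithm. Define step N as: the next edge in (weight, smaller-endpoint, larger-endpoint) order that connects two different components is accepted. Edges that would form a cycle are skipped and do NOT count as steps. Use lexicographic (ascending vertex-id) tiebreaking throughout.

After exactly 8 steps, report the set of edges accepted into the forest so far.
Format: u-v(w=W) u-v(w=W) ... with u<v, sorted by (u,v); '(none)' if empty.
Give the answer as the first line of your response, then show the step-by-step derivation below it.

0-4(w=4) 1-4(w=19) 2-7(w=15) 3-6(w=20) 3-7(w=12) 4-7(w=6) 4-8(w=8) 5-8(w=9)

step 1: add edge 0-4 (w=4); MST = {0-4(w=4)}
step 2: add edge 4-7 (w=6); MST = {0-4(w=4) 4-7(w=6)}
step 3: add edge 4-8 (w=8); MST = {0-4(w=4) 4-7(w=6) 4-8(w=8)}
step 4: add edge 5-8 (w=9); MST = {0-4(w=4) 4-7(w=6) 4-8(w=8) 5-8(w=9)}
step 5: add edge 3-7 (w=12); MST = {0-4(w=4) 3-7(w=12) 4-7(w=6) 4-8(w=8) 5-8(w=9)}
step 6: add edge 2-7 (w=15); MST = {0-4(w=4) 2-7(w=15) 3-7(w=12) 4-7(w=6) 4-8(w=8) 5-8(w=9)}
step 7: add edge 1-4 (w=19); MST = {0-4(w=4) 1-4(w=19) 2-7(w=15) 3-7(w=12) 4-7(w=6) 4-8(w=8) 5-8(w=9)}
step 8: add edge 3-6 (w=20); MST = {0-4(w=4) 1-4(w=19) 2-7(w=15) 3-6(w=20) 3-7(w=12) 4-7(w=6) 4-8(w=8) 5-8(w=9)}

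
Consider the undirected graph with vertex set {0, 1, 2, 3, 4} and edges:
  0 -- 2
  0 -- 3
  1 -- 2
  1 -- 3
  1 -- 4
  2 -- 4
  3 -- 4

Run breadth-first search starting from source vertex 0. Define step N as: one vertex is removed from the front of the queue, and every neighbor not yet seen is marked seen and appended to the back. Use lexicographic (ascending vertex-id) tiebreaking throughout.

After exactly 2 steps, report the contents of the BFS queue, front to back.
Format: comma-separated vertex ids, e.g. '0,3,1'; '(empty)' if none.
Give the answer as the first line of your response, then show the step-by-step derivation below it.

3,1,4

step 1: dequeue 0; queue=[2,3]; order=0
step 2: dequeue 2; queue=[3,1,4]; order=0,2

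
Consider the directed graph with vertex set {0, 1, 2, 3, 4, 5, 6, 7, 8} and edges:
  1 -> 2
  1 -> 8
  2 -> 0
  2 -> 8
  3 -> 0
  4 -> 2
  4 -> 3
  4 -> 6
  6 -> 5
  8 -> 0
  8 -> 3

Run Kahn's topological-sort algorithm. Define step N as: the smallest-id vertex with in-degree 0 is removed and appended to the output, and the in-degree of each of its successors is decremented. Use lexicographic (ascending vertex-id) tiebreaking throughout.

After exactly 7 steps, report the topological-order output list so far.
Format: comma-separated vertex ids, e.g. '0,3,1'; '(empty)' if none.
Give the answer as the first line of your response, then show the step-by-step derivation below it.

1,4,2,6,5,7,8

step 1: output 1; order=[1]; indeg=(3,0,1,2,0,1,1,0,1)
step 2: output 4; order=[1,4]; indeg=(3,0,0,1,0,1,0,0,1)
step 3: output 2; order=[1,4,2]; indeg=(2,0,0,1,0,1,0,0,0)
step 4: output 6; order=[1,4,2,6]; indeg=(2,0,0,1,0,0,0,0,0)
step 5: output 5; order=[1,4,2,6,5]; indeg=(2,0,0,1,0,0,0,0,0)
step 6: output 7; order=[1,4,2,6,5,7]; indeg=(2,0,0,1,0,0,0,0,0)
step 7: output 8; order=[1,4,2,6,5,7,8]; indeg=(1,0,0,0,0,0,0,0,0)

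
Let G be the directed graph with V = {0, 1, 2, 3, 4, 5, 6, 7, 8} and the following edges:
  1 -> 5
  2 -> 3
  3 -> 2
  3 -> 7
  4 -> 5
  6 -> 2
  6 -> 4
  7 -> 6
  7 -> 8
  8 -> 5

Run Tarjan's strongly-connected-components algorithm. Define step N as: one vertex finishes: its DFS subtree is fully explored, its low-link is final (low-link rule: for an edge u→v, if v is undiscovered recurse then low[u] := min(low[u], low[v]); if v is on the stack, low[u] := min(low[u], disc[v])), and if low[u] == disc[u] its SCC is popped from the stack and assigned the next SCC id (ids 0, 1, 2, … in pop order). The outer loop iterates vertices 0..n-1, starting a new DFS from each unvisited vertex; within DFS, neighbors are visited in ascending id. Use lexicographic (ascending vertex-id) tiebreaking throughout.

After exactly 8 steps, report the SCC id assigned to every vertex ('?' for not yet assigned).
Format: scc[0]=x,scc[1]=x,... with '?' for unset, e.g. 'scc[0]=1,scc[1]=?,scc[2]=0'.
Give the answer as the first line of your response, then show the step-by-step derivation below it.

scc[0]=0,scc[1]=2,scc[2]=?,scc[3]=?,scc[4]=3,scc[5]=1,scc[6]=?,scc[7]=?,scc[8]=4

step 1: low=(low[0]=0,low[1]=?,low[2]=?,low[3]=?,low[4]=?,low[5]=?,low[6]=?,low[7]=?,low[8]=?); scc=(scc[0]=0,scc[1]=?,scc[2]=?,scc[3]=?,scc[4]=?,scc[5]=?,scc[6]=?,scc[7]=?,scc[8]=?)
step 2: low=(low[0]=0,low[1]=1,low[2]=?,low[3]=?,low[4]=?,low[5]=2,low[6]=?,low[7]=?,low[8]=?); scc=(scc[0]=0,scc[1]=?,scc[2]=?,scc[3]=?,scc[4]=?,scc[5]=1,scc[6]=?,scc[7]=?,scc[8]=?)
step 3: low=(low[0]=0,low[1]=1,low[2]=?,low[3]=?,low[4]=?,low[5]=2,low[6]=?,low[7]=?,low[8]=?); scc=(scc[0]=0,scc[1]=2,scc[2]=?,scc[3]=?,scc[4]=?,scc[5]=1,scc[6]=?,scc[7]=?,scc[8]=?)
step 4: low=(low[0]=0,low[1]=1,low[2]=3,low[3]=3,low[4]=7,low[5]=2,low[6]=3,low[7]=5,low[8]=?); scc=(scc[0]=0,scc[1]=2,scc[2]=?,scc[3]=?,scc[4]=3,scc[5]=1,scc[6]=?,scc[7]=?,scc[8]=?)
step 5: low=(low[0]=0,low[1]=1,low[2]=3,low[3]=3,low[4]=7,low[5]=2,low[6]=3,low[7]=5,low[8]=?); scc=(scc[0]=0,scc[1]=2,scc[2]=?,scc[3]=?,scc[4]=3,scc[5]=1,scc[6]=?,scc[7]=?,scc[8]=?)
step 6: low=(low[0]=0,low[1]=1,low[2]=3,low[3]=3,low[4]=7,low[5]=2,low[6]=3,low[7]=3,low[8]=8); scc=(scc[0]=0,scc[1]=2,scc[2]=?,scc[3]=?,scc[4]=3,scc[5]=1,scc[6]=?,scc[7]=?,scc[8]=4)
step 7: low=(low[0]=0,low[1]=1,low[2]=3,low[3]=3,low[4]=7,low[5]=2,low[6]=3,low[7]=3,low[8]=8); scc=(scc[0]=0,scc[1]=2,scc[2]=?,scc[3]=?,scc[4]=3,scc[5]=1,scc[6]=?,scc[7]=?,scc[8]=4)
step 8: low=(low[0]=0,low[1]=1,low[2]=3,low[3]=3,low[4]=7,low[5]=2,low[6]=3,low[7]=3,low[8]=8); scc=(scc[0]=0,scc[1]=2,scc[2]=?,scc[3]=?,scc[4]=3,scc[5]=1,scc[6]=?,scc[7]=?,scc[8]=4)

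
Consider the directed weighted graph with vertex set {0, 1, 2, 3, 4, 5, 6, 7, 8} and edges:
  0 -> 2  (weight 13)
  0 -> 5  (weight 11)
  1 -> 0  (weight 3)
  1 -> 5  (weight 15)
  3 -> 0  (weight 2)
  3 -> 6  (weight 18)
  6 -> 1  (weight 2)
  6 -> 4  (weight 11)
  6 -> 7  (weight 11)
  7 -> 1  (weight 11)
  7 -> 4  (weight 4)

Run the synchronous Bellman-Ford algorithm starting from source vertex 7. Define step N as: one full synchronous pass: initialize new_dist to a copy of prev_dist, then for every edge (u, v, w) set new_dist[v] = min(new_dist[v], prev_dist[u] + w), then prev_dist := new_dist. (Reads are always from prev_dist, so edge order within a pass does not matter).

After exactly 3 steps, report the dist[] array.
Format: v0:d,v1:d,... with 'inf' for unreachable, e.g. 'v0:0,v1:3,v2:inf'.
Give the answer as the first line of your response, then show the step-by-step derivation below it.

v0:14,v1:11,v2:27,v3:inf,v4:4,v5:25,v6:inf,v7:0,v8:inf

step 1: dist = v0:inf,v1:11,v2:inf,v3:inf,v4:4,v5:inf,v6:inf,v7:0,v8:inf
step 2: dist = v0:14,v1:11,v2:inf,v3:inf,v4:4,v5:26,v6:inf,v7:0,v8:inf
step 3: dist = v0:14,v1:11,v2:27,v3:inf,v4:4,v5:25,v6:inf,v7:0,v8:inf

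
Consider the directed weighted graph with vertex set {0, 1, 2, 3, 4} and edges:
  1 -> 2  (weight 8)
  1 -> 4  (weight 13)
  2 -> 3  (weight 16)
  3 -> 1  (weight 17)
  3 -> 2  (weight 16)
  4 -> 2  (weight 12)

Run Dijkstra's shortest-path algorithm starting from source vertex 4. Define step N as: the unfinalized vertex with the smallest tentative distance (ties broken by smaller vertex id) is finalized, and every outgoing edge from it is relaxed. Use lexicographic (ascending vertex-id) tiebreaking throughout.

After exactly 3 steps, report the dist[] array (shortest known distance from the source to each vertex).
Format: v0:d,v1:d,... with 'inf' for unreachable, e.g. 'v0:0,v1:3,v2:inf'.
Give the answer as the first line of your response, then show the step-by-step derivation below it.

v0:inf,v1:45,v2:12,v3:28,v4:0

step 1: dist = v0:inf,v1:inf,v2:12,v3:inf,v4:0
step 2: dist = v0:inf,v1:inf,v2:12,v3:28,v4:0
step 3: dist = v0:inf,v1:45,v2:12,v3:28,v4:0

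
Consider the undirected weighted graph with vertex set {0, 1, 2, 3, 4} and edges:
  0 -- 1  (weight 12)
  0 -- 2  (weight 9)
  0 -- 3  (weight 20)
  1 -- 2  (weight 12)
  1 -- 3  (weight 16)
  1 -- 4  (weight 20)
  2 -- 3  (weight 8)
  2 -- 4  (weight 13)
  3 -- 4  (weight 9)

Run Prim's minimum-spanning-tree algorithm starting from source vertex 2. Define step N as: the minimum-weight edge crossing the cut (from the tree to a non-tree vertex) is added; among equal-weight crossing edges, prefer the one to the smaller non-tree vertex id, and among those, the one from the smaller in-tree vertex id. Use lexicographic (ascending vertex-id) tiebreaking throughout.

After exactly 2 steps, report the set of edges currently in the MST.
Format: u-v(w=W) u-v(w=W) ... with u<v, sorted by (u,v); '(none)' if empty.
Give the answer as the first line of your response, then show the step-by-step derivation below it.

0-2(w=9) 2-3(w=8)

step 1: add edge 2-3 (w=8); MST = {2-3(w=8)}
step 2: add edge 0-2 (w=9); MST = {0-2(w=9) 2-3(w=8)}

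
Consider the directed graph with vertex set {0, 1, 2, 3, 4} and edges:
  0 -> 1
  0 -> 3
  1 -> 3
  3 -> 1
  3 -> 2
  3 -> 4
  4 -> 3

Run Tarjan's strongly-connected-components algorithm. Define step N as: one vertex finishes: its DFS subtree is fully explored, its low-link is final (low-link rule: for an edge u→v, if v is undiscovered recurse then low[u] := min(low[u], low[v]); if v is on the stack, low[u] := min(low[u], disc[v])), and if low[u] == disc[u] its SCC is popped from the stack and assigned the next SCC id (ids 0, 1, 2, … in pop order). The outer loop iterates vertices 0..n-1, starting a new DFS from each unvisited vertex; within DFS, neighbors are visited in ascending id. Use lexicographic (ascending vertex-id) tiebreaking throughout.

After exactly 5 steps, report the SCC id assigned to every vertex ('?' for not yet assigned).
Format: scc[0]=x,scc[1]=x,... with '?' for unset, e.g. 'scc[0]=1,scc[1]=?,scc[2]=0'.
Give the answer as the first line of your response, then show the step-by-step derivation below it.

scc[0]=2,scc[1]=1,scc[2]=0,scc[3]=1,scc[4]=1

step 1: low=(low[0]=0,low[1]=1,low[2]=3,low[3]=1,low[4]=?); scc=(scc[0]=?,scc[1]=?,scc[2]=0,scc[3]=?,scc[4]=?)
step 2: low=(low[0]=0,low[1]=1,low[2]=3,low[3]=1,low[4]=2); scc=(scc[0]=?,scc[1]=?,scc[2]=0,scc[3]=?,scc[4]=?)
step 3: low=(low[0]=0,low[1]=1,low[2]=3,low[3]=1,low[4]=2); scc=(scc[0]=?,scc[1]=?,scc[2]=0,scc[3]=?,scc[4]=?)
step 4: low=(low[0]=0,low[1]=1,low[2]=3,low[3]=1,low[4]=2); scc=(scc[0]=?,scc[1]=1,scc[2]=0,scc[3]=1,scc[4]=1)
step 5: low=(low[0]=0,low[1]=1,low[2]=3,low[3]=1,low[4]=2); scc=(scc[0]=2,scc[1]=1,scc[2]=0,scc[3]=1,scc[4]=1)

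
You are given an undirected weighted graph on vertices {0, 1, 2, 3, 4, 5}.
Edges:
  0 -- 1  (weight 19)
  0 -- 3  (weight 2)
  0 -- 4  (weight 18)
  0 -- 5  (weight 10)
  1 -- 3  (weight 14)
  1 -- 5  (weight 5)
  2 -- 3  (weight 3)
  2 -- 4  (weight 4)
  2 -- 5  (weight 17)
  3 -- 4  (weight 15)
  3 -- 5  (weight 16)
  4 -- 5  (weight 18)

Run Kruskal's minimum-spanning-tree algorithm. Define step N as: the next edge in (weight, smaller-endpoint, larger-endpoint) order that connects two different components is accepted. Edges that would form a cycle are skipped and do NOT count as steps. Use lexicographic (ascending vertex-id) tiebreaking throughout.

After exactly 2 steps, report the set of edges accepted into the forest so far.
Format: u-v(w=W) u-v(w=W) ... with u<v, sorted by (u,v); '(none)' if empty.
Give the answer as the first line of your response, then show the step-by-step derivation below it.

0-3(w=2) 2-3(w=3)

step 1: add edge 0-3 (w=2); MST = {0-3(w=2)}
step 2: add edge 2-3 (w=3); MST = {0-3(w=2) 2-3(w=3)}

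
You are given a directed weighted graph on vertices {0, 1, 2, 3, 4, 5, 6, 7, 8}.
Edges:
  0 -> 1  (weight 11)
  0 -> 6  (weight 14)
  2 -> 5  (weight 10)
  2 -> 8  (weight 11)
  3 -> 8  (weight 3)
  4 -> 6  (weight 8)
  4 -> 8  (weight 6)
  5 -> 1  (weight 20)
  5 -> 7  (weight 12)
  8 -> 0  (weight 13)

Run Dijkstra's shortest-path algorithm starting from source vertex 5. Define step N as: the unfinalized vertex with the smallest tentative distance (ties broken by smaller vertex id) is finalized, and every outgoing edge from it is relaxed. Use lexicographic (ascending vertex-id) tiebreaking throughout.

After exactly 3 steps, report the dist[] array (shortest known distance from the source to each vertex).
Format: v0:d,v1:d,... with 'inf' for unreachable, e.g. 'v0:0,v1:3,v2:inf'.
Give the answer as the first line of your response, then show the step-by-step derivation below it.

v0:inf,v1:20,v2:inf,v3:inf,v4:inf,v5:0,v6:inf,v7:12,v8:inf

step 1: dist = v0:inf,v1:20,v2:inf,v3:inf,v4:inf,v5:0,v6:inf,v7:12,v8:inf
step 2: dist = v0:inf,v1:20,v2:inf,v3:inf,v4:inf,v5:0,v6:inf,v7:12,v8:inf
step 3: dist = v0:inf,v1:20,v2:inf,v3:inf,v4:inf,v5:0,v6:inf,v7:12,v8:inf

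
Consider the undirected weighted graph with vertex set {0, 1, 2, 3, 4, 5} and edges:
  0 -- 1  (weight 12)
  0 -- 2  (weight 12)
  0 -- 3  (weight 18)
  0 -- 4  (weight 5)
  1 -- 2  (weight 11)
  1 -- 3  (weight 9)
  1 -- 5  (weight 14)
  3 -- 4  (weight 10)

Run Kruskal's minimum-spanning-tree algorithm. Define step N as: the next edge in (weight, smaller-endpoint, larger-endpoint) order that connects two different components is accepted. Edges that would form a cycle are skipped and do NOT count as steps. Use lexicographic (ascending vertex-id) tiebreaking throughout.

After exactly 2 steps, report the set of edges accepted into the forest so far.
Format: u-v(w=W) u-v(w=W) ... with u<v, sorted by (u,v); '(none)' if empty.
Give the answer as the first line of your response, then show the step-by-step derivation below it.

0-4(w=5) 1-3(w=9)

step 1: add edge 0-4 (w=5); MST = {0-4(w=5)}
step 2: add edge 1-3 (w=9); MST = {0-4(w=5) 1-3(w=9)}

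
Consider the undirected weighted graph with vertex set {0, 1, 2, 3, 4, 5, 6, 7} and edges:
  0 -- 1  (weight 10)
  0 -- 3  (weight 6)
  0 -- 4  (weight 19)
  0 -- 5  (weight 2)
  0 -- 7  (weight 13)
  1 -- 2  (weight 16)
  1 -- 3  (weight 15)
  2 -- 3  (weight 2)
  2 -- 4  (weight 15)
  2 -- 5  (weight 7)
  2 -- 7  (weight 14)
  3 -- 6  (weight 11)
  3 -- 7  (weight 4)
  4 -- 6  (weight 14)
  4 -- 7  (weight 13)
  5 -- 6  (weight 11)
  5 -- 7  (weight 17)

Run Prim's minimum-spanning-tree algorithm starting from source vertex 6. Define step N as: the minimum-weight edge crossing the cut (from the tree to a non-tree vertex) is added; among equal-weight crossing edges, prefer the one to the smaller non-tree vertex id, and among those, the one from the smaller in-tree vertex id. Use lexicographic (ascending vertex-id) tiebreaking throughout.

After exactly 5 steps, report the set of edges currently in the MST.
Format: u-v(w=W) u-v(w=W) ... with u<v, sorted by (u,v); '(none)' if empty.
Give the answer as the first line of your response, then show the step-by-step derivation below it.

0-3(w=6) 0-5(w=2) 2-3(w=2) 3-6(w=11) 3-7(w=4)

step 1: add edge 3-6 (w=11); MST = {3-6(w=11)}
step 2: add edge 2-3 (w=2); MST = {2-3(w=2) 3-6(w=11)}
step 3: add edge 3-7 (w=4); MST = {2-3(w=2) 3-6(w=11) 3-7(w=4)}
step 4: add edge 0-3 (w=6); MST = {0-3(w=6) 2-3(w=2) 3-6(w=11) 3-7(w=4)}
step 5: add edge 0-5 (w=2); MST = {0-3(w=6) 0-5(w=2) 2-3(w=2) 3-6(w=11) 3-7(w=4)}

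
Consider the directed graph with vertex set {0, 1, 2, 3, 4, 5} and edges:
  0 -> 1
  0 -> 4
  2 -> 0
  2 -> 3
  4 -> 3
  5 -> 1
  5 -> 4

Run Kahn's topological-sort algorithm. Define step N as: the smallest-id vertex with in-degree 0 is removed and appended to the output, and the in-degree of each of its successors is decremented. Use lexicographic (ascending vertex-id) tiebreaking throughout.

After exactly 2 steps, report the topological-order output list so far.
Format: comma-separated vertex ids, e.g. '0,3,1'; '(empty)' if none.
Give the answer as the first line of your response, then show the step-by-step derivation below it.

2,0

step 1: output 2; order=[2]; indeg=(0,2,0,1,2,0)
step 2: output 0; order=[2,0]; indeg=(0,1,0,1,1,0)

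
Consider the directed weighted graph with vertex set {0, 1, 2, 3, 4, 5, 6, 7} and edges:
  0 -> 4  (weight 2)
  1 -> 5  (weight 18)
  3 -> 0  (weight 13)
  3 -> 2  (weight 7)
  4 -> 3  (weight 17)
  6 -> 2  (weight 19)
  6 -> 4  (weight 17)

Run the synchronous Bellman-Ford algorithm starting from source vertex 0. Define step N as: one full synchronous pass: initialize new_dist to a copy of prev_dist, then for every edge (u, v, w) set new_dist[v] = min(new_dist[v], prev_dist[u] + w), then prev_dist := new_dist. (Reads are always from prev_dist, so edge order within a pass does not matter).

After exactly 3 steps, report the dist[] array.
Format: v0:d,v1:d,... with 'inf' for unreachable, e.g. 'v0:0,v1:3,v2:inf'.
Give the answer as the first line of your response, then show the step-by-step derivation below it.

v0:0,v1:inf,v2:26,v3:19,v4:2,v5:inf,v6:inf,v7:inf

step 1: dist = v0:0,v1:inf,v2:inf,v3:inf,v4:2,v5:inf,v6:inf,v7:inf
step 2: dist = v0:0,v1:inf,v2:inf,v3:19,v4:2,v5:inf,v6:inf,v7:inf
step 3: dist = v0:0,v1:inf,v2:26,v3:19,v4:2,v5:inf,v6:inf,v7:inf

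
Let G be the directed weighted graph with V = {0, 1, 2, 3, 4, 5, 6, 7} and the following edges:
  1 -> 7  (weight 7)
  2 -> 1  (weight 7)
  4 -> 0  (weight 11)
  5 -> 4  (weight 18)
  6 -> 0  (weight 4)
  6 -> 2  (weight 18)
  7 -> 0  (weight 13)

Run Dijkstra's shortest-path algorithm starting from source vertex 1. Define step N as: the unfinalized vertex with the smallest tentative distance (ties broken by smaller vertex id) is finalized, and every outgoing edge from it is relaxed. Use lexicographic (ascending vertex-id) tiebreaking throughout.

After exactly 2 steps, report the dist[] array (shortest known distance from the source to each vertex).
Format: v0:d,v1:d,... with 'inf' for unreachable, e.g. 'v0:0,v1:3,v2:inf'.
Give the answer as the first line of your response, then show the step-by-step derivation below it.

v0:20,v1:0,v2:inf,v3:inf,v4:inf,v5:inf,v6:inf,v7:7

step 1: dist = v0:inf,v1:0,v2:inf,v3:inf,v4:inf,v5:inf,v6:inf,v7:7
step 2: dist = v0:20,v1:0,v2:inf,v3:inf,v4:inf,v5:inf,v6:inf,v7:7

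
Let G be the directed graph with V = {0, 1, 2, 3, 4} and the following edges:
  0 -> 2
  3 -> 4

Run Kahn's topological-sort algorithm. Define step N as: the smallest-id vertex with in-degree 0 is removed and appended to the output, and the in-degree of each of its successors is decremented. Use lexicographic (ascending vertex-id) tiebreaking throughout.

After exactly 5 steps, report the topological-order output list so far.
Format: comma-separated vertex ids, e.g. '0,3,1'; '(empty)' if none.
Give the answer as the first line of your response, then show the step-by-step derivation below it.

0,1,2,3,4

step 1: output 0; order=[0]; indeg=(0,0,0,0,1)
step 2: output 1; order=[0,1]; indeg=(0,0,0,0,1)
step 3: output 2; order=[0,1,2]; indeg=(0,0,0,0,1)
step 4: output 3; order=[0,1,2,3]; indeg=(0,0,0,0,0)
step 5: output 4; order=[0,1,2,3,4]; indeg=(0,0,0,0,0)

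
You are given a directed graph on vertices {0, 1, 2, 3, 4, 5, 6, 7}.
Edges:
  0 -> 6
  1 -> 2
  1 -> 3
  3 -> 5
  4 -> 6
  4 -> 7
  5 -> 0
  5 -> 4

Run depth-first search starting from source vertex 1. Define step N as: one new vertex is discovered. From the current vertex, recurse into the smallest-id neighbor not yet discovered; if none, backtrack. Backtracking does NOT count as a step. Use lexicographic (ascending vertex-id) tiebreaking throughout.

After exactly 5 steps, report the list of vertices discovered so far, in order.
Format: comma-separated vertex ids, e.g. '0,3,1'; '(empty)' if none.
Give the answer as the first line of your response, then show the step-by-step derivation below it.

1,2,3,5,0

step 1: discover 1; path=1; order=1
step 2: discover 2; path=1>2; order=1,2
step 3: discover 3; path=1>3; order=1,2,3
step 4: discover 5; path=1>3>5; order=1,2,3,5
step 5: discover 0; path=1>3>5>0; order=1,2,3,5,0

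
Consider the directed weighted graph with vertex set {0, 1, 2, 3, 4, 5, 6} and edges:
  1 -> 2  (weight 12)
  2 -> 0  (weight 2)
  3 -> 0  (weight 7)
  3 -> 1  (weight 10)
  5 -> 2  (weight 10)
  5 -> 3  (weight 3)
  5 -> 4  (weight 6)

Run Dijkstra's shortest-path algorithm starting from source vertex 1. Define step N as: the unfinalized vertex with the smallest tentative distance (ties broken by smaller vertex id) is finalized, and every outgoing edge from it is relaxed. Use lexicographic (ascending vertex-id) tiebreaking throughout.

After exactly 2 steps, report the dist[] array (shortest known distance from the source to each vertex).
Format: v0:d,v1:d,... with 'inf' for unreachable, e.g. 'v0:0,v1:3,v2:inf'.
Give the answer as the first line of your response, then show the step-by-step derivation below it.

v0:14,v1:0,v2:12,v3:inf,v4:inf,v5:inf,v6:inf

step 1: dist = v0:inf,v1:0,v2:12,v3:inf,v4:inf,v5:inf,v6:inf
step 2: dist = v0:14,v1:0,v2:12,v3:inf,v4:inf,v5:inf,v6:inf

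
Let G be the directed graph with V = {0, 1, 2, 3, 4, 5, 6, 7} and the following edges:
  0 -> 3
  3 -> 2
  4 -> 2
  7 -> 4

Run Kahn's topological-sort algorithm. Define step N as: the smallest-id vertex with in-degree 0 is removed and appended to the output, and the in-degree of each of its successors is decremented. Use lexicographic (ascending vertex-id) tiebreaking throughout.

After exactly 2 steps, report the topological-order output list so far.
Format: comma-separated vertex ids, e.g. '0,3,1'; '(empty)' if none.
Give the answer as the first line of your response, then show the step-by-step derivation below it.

0,1

step 1: output 0; order=[0]; indeg=(0,0,2,0,1,0,0,0)
step 2: output 1; order=[0,1]; indeg=(0,0,2,0,1,0,0,0)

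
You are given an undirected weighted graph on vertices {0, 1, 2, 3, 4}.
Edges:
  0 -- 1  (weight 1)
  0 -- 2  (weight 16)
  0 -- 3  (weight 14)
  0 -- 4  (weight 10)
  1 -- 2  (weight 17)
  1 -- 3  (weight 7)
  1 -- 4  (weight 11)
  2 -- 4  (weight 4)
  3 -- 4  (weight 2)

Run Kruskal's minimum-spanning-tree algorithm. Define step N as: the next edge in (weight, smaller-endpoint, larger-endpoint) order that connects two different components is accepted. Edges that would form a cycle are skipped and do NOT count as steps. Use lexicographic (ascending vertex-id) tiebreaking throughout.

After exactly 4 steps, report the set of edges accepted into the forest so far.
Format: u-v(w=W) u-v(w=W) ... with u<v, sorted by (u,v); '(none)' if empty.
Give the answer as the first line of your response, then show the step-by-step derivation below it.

0-1(w=1) 1-3(w=7) 2-4(w=4) 3-4(w=2)

step 1: add edge 0-1 (w=1); MST = {0-1(w=1)}
step 2: add edge 3-4 (w=2); MST = {0-1(w=1) 3-4(w=2)}
step 3: add edge 2-4 (w=4); MST = {0-1(w=1) 2-4(w=4) 3-4(w=2)}
step 4: add edge 1-3 (w=7); MST = {0-1(w=1) 1-3(w=7) 2-4(w=4) 3-4(w=2)}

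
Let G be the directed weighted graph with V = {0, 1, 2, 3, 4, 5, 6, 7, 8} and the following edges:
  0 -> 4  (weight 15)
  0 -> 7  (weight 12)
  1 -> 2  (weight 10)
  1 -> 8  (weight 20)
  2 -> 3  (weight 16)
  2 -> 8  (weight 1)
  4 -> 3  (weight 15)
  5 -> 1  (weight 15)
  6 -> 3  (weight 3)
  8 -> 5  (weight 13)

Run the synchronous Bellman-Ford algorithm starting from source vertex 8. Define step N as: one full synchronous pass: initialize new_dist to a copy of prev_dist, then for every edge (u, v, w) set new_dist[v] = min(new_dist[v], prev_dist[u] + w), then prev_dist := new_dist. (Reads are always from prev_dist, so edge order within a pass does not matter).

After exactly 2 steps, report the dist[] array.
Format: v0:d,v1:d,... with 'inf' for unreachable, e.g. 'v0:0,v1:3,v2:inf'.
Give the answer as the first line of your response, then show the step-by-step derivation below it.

v0:inf,v1:28,v2:inf,v3:inf,v4:inf,v5:13,v6:inf,v7:inf,v8:0

step 1: dist = v0:inf,v1:inf,v2:inf,v3:inf,v4:inf,v5:13,v6:inf,v7:inf,v8:0
step 2: dist = v0:inf,v1:28,v2:inf,v3:inf,v4:inf,v5:13,v6:inf,v7:inf,v8:0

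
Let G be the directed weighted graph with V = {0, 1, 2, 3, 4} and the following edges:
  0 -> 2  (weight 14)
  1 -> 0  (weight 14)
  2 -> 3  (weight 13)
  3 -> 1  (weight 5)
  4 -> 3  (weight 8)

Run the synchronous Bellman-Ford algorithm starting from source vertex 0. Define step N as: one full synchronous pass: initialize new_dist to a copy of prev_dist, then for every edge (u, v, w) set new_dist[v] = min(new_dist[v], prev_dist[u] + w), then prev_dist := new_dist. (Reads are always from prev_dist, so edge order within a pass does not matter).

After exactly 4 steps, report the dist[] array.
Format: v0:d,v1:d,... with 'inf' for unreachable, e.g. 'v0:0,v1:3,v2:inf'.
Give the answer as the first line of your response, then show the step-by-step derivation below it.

v0:0,v1:32,v2:14,v3:27,v4:inf

step 1: dist = v0:0,v1:inf,v2:14,v3:inf,v4:inf
step 2: dist = v0:0,v1:inf,v2:14,v3:27,v4:inf
step 3: dist = v0:0,v1:32,v2:14,v3:27,v4:inf
step 4: dist = v0:0,v1:32,v2:14,v3:27,v4:inf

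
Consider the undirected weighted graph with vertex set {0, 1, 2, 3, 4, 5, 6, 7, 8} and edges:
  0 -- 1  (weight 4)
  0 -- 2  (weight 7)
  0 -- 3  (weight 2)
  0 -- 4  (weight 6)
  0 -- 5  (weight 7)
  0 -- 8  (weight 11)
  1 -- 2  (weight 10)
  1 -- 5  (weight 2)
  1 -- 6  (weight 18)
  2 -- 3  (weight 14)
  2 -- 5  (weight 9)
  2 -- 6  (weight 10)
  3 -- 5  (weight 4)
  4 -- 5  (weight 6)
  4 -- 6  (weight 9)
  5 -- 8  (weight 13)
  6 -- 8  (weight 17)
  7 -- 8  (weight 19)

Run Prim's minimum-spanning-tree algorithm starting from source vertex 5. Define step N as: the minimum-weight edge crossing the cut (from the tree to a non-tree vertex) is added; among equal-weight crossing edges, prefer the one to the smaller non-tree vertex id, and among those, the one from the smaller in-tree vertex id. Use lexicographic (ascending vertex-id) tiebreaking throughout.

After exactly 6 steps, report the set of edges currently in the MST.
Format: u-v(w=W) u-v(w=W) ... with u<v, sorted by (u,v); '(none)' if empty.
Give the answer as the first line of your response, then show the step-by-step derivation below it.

0-1(w=4) 0-2(w=7) 0-3(w=2) 0-4(w=6) 1-5(w=2) 4-6(w=9)

step 1: add edge 1-5 (w=2); MST = {1-5(w=2)}
step 2: add edge 0-1 (w=4); MST = {0-1(w=4) 1-5(w=2)}
step 3: add edge 0-3 (w=2); MST = {0-1(w=4) 0-3(w=2) 1-5(w=2)}
step 4: add edge 0-4 (w=6); MST = {0-1(w=4) 0-3(w=2) 0-4(w=6) 1-5(w=2)}
step 5: add edge 0-2 (w=7); MST = {0-1(w=4) 0-2(w=7) 0-3(w=2) 0-4(w=6) 1-5(w=2)}
step 6: add edge 4-6 (w=9); MST = {0-1(w=4) 0-2(w=7) 0-3(w=2) 0-4(w=6) 1-5(w=2) 4-6(w=9)}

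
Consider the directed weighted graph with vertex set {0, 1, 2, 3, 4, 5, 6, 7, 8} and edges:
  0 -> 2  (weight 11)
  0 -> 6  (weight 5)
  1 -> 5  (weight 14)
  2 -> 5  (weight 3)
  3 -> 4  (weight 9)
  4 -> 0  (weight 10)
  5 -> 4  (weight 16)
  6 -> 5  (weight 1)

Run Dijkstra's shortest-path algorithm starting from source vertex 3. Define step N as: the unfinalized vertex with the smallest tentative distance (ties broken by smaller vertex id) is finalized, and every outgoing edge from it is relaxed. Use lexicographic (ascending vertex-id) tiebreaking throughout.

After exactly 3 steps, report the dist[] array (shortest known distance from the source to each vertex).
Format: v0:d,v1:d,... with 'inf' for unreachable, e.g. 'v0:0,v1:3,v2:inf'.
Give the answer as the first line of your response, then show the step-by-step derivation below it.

v0:19,v1:inf,v2:30,v3:0,v4:9,v5:inf,v6:24,v7:inf,v8:inf

step 1: dist = v0:inf,v1:inf,v2:inf,v3:0,v4:9,v5:inf,v6:inf,v7:inf,v8:inf
step 2: dist = v0:19,v1:inf,v2:inf,v3:0,v4:9,v5:inf,v6:inf,v7:inf,v8:inf
step 3: dist = v0:19,v1:inf,v2:30,v3:0,v4:9,v5:inf,v6:24,v7:inf,v8:inf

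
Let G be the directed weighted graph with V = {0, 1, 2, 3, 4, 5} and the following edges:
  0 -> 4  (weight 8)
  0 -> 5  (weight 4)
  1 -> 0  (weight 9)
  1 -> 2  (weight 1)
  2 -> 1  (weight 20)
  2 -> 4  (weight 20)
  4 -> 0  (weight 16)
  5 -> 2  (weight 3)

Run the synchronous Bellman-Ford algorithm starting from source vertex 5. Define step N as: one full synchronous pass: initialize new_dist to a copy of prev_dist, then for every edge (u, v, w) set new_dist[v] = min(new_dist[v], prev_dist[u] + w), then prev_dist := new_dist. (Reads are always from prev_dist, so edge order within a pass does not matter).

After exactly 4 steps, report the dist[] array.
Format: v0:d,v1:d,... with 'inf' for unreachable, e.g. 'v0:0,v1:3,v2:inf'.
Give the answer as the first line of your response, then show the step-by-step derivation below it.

v0:32,v1:23,v2:3,v3:inf,v4:23,v5:0

step 1: dist = v0:inf,v1:inf,v2:3,v3:inf,v4:inf,v5:0
step 2: dist = v0:inf,v1:23,v2:3,v3:inf,v4:23,v5:0
step 3: dist = v0:32,v1:23,v2:3,v3:inf,v4:23,v5:0
step 4: dist = v0:32,v1:23,v2:3,v3:inf,v4:23,v5:0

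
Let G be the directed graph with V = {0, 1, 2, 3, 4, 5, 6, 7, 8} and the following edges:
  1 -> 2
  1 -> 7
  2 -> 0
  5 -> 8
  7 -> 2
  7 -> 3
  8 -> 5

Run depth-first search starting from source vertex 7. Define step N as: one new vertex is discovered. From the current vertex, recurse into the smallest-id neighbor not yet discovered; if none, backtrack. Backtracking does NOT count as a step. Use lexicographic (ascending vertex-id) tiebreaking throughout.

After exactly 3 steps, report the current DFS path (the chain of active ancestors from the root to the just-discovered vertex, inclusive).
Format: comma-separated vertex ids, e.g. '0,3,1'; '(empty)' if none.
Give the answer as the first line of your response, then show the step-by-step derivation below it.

7,2,0

step 1: discover 7; path=7; order=7
step 2: discover 2; path=7>2; order=7,2
step 3: discover 0; path=7>2>0; order=7,2,0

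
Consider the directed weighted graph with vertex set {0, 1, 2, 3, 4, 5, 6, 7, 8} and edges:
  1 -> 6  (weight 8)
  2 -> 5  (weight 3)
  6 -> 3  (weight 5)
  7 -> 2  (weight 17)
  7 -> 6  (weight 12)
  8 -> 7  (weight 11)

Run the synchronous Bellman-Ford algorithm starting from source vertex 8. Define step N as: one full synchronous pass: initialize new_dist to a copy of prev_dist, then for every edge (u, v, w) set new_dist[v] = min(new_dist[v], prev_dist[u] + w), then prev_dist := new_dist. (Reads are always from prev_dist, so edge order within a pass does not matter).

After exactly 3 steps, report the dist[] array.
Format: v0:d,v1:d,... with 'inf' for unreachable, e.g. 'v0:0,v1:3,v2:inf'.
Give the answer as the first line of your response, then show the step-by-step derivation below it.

v0:inf,v1:inf,v2:28,v3:28,v4:inf,v5:31,v6:23,v7:11,v8:0

step 1: dist = v0:inf,v1:inf,v2:inf,v3:inf,v4:inf,v5:inf,v6:inf,v7:11,v8:0
step 2: dist = v0:inf,v1:inf,v2:28,v3:inf,v4:inf,v5:inf,v6:23,v7:11,v8:0
step 3: dist = v0:inf,v1:inf,v2:28,v3:28,v4:inf,v5:31,v6:23,v7:11,v8:0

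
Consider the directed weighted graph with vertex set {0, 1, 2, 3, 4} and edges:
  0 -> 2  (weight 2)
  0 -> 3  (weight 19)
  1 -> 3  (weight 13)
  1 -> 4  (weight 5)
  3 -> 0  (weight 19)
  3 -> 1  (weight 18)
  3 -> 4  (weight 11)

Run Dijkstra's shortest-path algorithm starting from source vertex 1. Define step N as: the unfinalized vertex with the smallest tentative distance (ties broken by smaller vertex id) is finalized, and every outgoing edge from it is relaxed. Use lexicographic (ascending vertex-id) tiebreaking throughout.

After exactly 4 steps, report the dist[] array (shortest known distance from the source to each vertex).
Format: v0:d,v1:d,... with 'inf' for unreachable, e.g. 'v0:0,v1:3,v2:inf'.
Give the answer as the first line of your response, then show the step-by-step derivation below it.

v0:32,v1:0,v2:34,v3:13,v4:5

step 1: dist = v0:inf,v1:0,v2:inf,v3:13,v4:5
step 2: dist = v0:inf,v1:0,v2:inf,v3:13,v4:5
step 3: dist = v0:32,v1:0,v2:inf,v3:13,v4:5
step 4: dist = v0:32,v1:0,v2:34,v3:13,v4:5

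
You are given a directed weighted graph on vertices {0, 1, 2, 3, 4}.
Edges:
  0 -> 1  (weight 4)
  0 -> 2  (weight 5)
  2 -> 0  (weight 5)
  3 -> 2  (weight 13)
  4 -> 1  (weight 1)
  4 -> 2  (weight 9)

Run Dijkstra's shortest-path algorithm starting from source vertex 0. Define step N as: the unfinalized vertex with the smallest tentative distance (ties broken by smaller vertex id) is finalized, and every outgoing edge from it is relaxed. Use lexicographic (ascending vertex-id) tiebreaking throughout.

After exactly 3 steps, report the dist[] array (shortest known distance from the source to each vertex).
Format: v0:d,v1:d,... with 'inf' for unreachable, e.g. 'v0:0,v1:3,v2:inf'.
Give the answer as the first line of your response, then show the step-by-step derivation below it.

v0:0,v1:4,v2:5,v3:inf,v4:inf

step 1: dist = v0:0,v1:4,v2:5,v3:inf,v4:inf
step 2: dist = v0:0,v1:4,v2:5,v3:inf,v4:inf
step 3: dist = v0:0,v1:4,v2:5,v3:inf,v4:inf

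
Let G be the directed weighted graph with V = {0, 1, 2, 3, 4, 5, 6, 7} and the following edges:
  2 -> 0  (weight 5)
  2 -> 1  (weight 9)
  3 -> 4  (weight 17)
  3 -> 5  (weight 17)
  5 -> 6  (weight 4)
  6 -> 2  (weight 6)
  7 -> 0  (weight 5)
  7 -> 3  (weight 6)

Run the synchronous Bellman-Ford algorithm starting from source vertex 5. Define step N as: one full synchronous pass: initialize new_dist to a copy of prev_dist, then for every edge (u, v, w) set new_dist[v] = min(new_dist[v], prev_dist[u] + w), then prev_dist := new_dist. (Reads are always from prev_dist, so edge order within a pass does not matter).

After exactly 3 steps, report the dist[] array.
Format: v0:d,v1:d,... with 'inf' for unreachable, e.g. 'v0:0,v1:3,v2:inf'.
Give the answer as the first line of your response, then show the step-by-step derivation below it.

v0:15,v1:19,v2:10,v3:inf,v4:inf,v5:0,v6:4,v7:inf

step 1: dist = v0:inf,v1:inf,v2:inf,v3:inf,v4:inf,v5:0,v6:4,v7:inf
step 2: dist = v0:inf,v1:inf,v2:10,v3:inf,v4:inf,v5:0,v6:4,v7:inf
step 3: dist = v0:15,v1:19,v2:10,v3:inf,v4:inf,v5:0,v6:4,v7:inf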